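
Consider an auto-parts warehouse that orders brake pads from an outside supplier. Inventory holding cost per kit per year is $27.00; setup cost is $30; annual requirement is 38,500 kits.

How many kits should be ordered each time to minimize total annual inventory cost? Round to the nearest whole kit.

2DS/H = 2·38,500·30/27 = 85,555.56
EOQ = √85,555.56 ≈ 292.50

292 kits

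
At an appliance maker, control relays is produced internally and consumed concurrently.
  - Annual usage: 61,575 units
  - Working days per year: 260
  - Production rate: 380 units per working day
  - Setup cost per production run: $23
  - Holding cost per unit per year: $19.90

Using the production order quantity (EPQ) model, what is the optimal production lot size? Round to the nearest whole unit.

d = 61,575/260 = 236.8269 units/day;  effective holding cost H(1 − d/p) = 19.9·(1 − 236.8269/380) = 7.49775
Q* = √(2DS / H_eff) = √(2·61,575·23 / 7.49775) ≈ 614.63

615 units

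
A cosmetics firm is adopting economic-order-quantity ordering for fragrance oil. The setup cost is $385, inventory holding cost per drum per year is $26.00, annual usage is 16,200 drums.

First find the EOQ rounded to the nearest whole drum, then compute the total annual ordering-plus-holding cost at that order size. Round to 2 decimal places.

Q* = √(2·D·S / H) = √(2·16,200·385 / 26) = √479,769.2 ≈ 692.65 → Q = 693 drums
Ordering: D/Q × S = 16,200/693 × $385 = $9,000.00
Holding:  Q/2 × H = 693/2 × $26 = $9,009.00
Total = $9,000.00 + $9,009.00 = $18,009.00

$18,009.00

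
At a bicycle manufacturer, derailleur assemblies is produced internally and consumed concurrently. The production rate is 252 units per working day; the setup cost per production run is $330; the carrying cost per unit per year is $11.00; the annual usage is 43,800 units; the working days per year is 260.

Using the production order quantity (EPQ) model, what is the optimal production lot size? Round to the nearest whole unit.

2,816 units

Daily demand d = 43,800/260 = 168.462; p = 252; 1 − d/p = 0.33150
EPQ = √(2DS / (H(1 − d/p)))
    = √(2 × 43,800 × 330 / (11 × 0.33150)) ≈ 2,815.59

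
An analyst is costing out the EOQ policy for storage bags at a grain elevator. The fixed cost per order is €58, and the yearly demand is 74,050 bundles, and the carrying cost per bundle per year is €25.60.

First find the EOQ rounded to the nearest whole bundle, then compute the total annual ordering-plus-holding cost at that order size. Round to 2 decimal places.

€14,828.99

EOQ = √(2DS/H) = √(2 × 74,050 × 58 / 25.6)
    = √(335,539.06) ≈ 579.26 → Q = 579 bundles
Orders/yr = 74,050/579 = 127.893; ordering cost = 127.893 × €58 = €7,417.79
Average inventory = 579/2 = 289.5; holding cost = 289.5 × €25.6 = €7,411.20
Total = €7,417.79 + €7,411.20 = €14,828.99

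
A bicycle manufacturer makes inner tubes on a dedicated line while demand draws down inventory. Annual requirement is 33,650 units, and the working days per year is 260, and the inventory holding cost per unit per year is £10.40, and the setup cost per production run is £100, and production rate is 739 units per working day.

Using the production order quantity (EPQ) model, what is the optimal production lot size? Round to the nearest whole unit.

886 units

Daily demand d = 33,650/260 = 129.423; p = 739; 1 − d/p = 0.82487
EPQ = √(2DS / (H(1 − d/p)))
    = √(2 × 33,650 × 100 / (10.4 × 0.82487)) ≈ 885.72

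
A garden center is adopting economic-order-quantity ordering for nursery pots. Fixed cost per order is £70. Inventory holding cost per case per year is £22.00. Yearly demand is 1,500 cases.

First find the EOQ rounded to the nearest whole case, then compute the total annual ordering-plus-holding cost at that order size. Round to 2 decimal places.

£2,149.43

2DS/H = 2·1,500·70/22 = 9,545.45
EOQ = √9,545.45 ≈ 97.70 → Q = 98 cases
Ordering: D/Q × S = 1,500/98 × £70 = £1,071.43
Holding:  Q/2 × H = 98/2 × £22 = £1,078.00
Total = £1,071.43 + £1,078.00 = £2,149.43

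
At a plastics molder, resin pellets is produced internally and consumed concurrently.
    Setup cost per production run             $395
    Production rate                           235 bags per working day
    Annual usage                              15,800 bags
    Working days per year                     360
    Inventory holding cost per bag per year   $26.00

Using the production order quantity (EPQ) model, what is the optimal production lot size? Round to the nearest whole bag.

768 bags

Daily demand d = 15,800/360 = 43.889; p = 235; 1 − d/p = 0.81324
EPQ = √(2DS / (H(1 − d/p)))
    = √(2 × 15,800 × 395 / (26 × 0.81324)) ≈ 768.33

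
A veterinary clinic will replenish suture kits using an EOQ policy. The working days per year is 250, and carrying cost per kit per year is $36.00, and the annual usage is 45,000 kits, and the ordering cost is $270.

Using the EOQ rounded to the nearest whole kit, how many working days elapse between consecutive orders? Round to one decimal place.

4.6 days

Q* = √(2·D·S / H) = √(2·45,000·270 / 36) = √675,000.0 ≈ 821.58 → Q = 822 kits
Days between orders = 250 / (D/Q) = 250 / 54.745 ≈ 4.567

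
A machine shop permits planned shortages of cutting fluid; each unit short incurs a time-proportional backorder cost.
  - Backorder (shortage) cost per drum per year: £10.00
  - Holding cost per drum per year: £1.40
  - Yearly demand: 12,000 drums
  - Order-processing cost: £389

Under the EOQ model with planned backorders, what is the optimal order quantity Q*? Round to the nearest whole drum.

Q* = √(2DS/H) · √((H + b)/b)
   = √(2 × 12,000 × 389 / 1.4) · √((1.4 + 10) / 10)
   = 2,582.358 × 1.0677 ≈ 2,757.20

2,757 drums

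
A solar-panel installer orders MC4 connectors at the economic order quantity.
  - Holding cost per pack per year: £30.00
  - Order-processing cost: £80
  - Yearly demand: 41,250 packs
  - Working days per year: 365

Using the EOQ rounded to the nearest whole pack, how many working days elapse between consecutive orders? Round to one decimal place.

4.1 days

Optimal lot size Q* = (2 × 41,250 × £80 / £30)^½ ≈ 469.04 → Q = 469 packs
Cycle time = (working days × Q)/D = (365 × 469) / 41,250 = 4.150 days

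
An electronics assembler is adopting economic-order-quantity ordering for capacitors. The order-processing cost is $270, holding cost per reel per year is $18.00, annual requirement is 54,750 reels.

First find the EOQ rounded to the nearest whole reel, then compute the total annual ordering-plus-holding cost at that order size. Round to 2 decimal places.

Optimal lot size Q* = (2 × 54,750 × $270 / $18)^½ ≈ 1,281.60 → Q = 1,282 reels
Annual ordering cost = (D/Q)·S = (54,750/1,282) × 270 = $11,530.81
Annual holding cost  = (Q/2)·H = (1,282/2) × 18 = $11,538.00
Total = $11,530.81 + $11,538.00 = $23,068.81

$23,068.81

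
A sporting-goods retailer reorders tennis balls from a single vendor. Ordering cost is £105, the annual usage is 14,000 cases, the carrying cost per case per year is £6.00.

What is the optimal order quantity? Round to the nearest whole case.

Optimal lot size Q* = (2 × 14,000 × £105 / £6)^½ ≈ 700.00

700 cases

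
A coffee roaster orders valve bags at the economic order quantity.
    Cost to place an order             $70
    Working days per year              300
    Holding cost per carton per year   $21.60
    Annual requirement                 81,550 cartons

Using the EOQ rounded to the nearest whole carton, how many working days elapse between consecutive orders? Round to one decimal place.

Q* = √(2·D·S / H) = √(2·81,550·70 / 21.6) = √528,564.8 ≈ 727.02 → Q = 727 cartons
T = Q/D × 300 days = 727/81,550 × 300 = 2.674 days

2.7 days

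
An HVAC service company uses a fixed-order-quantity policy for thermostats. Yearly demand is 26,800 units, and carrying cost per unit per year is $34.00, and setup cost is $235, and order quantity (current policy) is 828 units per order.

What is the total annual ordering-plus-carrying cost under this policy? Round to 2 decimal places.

Orders/yr = 26,800/828 = 32.367; ordering cost = 32.367 × $235 = $7,606.28
Average inventory = 828/2 = 414; holding cost = 414 × $34 = $14,076.00
Total = $7,606.28 + $14,076.00 = $21,682.28

$21,682.28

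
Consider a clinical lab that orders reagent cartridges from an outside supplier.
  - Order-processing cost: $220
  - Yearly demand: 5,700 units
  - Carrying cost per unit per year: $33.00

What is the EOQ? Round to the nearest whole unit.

Optimal lot size Q* = (2 × 5,700 × $220 / $33)^½ ≈ 275.68

276 units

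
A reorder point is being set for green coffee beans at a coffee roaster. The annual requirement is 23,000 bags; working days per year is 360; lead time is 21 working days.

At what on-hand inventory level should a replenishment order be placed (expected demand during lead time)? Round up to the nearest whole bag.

1,342 bags

Daily demand d = 23,000 / 360 = 63.889 bags/day
Demand during lead time = 63.889 × 21 = 1,341.67
Reorder point = 1,341.67 → round up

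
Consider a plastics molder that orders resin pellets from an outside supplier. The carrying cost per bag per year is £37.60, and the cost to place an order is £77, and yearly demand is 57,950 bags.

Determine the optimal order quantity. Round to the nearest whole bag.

Optimal lot size Q* = (2 × 57,950 × £77 / £37.6)^½ ≈ 487.18

487 bags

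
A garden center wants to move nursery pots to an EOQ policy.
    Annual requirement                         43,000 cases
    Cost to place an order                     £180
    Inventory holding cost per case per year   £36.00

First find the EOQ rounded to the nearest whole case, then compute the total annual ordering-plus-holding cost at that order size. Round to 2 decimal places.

£23,606.78

EOQ = √(2DS/H) = √(2 × 43,000 × 180 / 36)
    = √(430,000.00) ≈ 655.74 → Q = 656 cases
Ordering: D/Q × S = 43,000/656 × £180 = £11,798.78
Holding:  Q/2 × H = 656/2 × £36 = £11,808.00
Total = £11,798.78 + £11,808.00 = £23,606.78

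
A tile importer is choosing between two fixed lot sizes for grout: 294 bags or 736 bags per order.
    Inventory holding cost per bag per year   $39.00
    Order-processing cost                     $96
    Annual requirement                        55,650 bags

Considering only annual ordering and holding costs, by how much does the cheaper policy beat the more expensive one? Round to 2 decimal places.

$2,293.73

Annual cost at Q: ordering D·S/Q plus holding Q·H/2.
TC(294) = (55,650/294)×96 + (294/2)×39 = $23,904.43
TC(736) = (55,650/736)×96 + (736/2)×39 = $21,610.70
|ΔTC| = |$23,904.43 − $21,610.70| = $2,293.73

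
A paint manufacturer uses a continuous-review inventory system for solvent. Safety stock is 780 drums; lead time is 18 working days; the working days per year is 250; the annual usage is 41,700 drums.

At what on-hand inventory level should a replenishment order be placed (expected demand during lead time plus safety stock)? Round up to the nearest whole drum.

Daily demand d = 41,700 / 250 = 166.800 drums/day
Demand during lead time = 166.800 × 18 = 3,002.40
Reorder point = 3,002.40 + 780 = 3,782.40 → round up

3,783 drums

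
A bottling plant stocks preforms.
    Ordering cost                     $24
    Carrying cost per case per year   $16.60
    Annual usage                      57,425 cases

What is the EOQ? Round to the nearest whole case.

407 cases

Optimal lot size Q* = (2 × 57,425 × $24 / $16.6)^½ ≈ 407.49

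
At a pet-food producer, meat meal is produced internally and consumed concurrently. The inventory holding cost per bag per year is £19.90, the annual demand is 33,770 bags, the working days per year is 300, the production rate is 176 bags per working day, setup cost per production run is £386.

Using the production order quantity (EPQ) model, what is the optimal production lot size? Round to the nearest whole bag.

d = 33,770/300 = 112.5667 bags/day;  effective holding cost H(1 − d/p) = 19.9·(1 − 112.5667/176) = 7.17229
Q* = √(2DS / H_eff) = √(2·33,770·386 / 7.17229) ≈ 1,906.54

1,907 bags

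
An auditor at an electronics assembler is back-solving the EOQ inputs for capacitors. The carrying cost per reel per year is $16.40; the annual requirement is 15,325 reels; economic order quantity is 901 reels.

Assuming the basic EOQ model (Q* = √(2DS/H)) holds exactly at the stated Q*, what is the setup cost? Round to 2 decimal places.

$434.37

Since Q* = (2DS/H)^½, squaring gives Q*²·H = 2DS.
S = Q²H / (2D) = 901² × 16.4 / (2 × 15,325) = 434.3731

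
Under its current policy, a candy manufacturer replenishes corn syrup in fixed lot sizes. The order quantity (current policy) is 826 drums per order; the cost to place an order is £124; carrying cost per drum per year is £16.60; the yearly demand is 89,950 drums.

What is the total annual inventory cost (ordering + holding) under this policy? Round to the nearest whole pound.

£20,359

Orders/yr = 89,950/826 = 108.898; ordering cost = 108.898 × £124 = £13,503.39
Average inventory = 826/2 = 413; holding cost = 413 × £16.6 = £6,855.80
Total = £13,503.39 + £6,855.80 = £20,359.19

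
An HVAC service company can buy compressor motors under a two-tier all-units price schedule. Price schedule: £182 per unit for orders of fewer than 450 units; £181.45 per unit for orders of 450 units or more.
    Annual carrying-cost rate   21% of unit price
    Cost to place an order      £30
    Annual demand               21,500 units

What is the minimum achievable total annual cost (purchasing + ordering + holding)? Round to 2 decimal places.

£3,911,181.85

H₁ = 21%×£182 = £38.2200;  H₂ = 21%×£181.45 = £38.1045
EOQ₁ = √(2×21,500×30/38.2200) = 183.72  (< 450, feasible at tier 1)
EOQ₂ = √(2×21,500×30/38.1045) = 184.00  (< 450 → use Q = 450 at tier-2 price)
TC(tier 1 (EOQ₁), Q≈183.7) = £3,920,021.67
TC(tier 2, Q≈450.0) = £3,911,181.85
Minimum at tier 2: £3,911,181.85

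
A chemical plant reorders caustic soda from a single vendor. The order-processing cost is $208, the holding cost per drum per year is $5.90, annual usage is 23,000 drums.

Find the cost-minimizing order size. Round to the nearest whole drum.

1,273 drums

Q* = √(2·D·S / H) = √(2·23,000·208 / 5.9) = √1,621,694.9 ≈ 1,273.46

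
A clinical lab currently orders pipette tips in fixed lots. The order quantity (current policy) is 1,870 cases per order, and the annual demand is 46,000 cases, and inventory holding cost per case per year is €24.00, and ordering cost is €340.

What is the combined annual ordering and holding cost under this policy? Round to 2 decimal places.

Orders/yr = 46,000/1,870 = 24.599; ordering cost = 24.599 × €340 = €8,363.64
Average inventory = 1,870/2 = 935; holding cost = 935 × €24 = €22,440.00
Total = €8,363.64 + €22,440.00 = €30,803.64

€30,803.64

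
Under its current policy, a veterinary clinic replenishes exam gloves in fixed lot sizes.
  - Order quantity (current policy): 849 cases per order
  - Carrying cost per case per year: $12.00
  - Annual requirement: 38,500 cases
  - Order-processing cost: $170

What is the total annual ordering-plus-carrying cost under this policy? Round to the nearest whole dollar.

Orders/yr = 38,500/849 = 45.347; ordering cost = 45.347 × $170 = $7,709.07
Average inventory = 849/2 = 424.5; holding cost = 424.5 × $12 = $5,094.00
Total = $7,709.07 + $5,094.00 = $12,803.07

$12,803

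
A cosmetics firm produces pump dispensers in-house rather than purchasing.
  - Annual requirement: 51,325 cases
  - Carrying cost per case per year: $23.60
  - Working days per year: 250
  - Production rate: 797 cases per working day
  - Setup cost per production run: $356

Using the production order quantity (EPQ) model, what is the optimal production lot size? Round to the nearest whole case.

Daily demand d = 51,325/250 = 205.300; p = 797; 1 − d/p = 0.74241
EPQ = √(2DS / (H(1 − d/p)))
    = √(2 × 51,325 × 356 / (23.6 × 0.74241)) ≈ 1,444.20

1,444 cases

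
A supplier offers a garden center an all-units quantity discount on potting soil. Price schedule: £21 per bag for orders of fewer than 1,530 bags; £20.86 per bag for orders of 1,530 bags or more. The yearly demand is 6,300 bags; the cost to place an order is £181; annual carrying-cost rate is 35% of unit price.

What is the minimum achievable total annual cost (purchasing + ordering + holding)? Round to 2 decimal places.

H₁ = 35%×£21 = £7.3500;  H₂ = 35%×£20.86 = £7.3010
EOQ₁ = √(2×6,300×181/7.3500) = 557.03  (< 1,530, feasible at tier 1)
EOQ₂ = √(2×6,300×181/7.3010) = 558.90  (< 1,530 → use Q = 1,530 at tier-2 price)
TC(tier 1 (EOQ₁), Q≈557.0) = £136,394.19
TC(tier 2, Q≈1,530.0) = £137,748.56
Minimum at tier 1 (EOQ₁): £136,394.19

£136,394.19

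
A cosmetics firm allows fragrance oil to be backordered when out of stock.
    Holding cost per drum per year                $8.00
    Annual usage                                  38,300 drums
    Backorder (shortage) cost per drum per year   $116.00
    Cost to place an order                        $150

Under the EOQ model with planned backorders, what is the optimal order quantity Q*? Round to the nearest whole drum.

Q* = √(2DS/H) · √((H + b)/b)
   = √(2 × 38,300 × 150 / 8) · √((8 + 116) / 116)
   = 1,198.436 × 1.0339 ≈ 1,239.07

1,239 drums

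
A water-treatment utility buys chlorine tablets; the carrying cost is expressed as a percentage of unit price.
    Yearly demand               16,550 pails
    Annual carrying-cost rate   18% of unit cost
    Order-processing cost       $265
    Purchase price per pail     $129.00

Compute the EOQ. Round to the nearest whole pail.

615 pails

Carrying cost H = $129 × 18% = $23.2200/pail/yr
EOQ = √(2DS/H) = √(2 × 16,550 × 265 / 23.22)
    = √(377,756.24) ≈ 614.62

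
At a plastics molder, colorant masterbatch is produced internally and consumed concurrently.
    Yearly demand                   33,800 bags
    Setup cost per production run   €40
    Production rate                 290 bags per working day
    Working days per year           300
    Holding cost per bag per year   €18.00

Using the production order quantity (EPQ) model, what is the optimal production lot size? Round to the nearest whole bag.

496 bags

d = 33,800/300 = 112.6667 bags/day;  effective holding cost H(1 − d/p) = 18·(1 − 112.6667/290) = 11.00690
Q* = √(2DS / H_eff) = √(2·33,800·40 / 11.00690) ≈ 495.65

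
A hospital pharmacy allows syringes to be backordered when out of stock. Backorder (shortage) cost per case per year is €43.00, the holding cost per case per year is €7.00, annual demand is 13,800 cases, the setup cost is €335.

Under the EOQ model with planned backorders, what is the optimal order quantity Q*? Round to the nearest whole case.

1,239 cases

Basic EOQ = √(2·13,800·335/7) = 1,149.285
Backorder adjustment √((H+b)/b) = √((7+43)/43) = 1.0783
Q* = 1,149.285 × 1.0783 ≈ 1,239.31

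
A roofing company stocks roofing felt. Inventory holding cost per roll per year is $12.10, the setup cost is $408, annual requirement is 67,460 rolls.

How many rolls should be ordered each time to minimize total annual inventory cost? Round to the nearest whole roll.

EOQ = √(2DS/H) = √(2 × 67,460 × 408 / 12.1)
    = √(4,549,368.60) ≈ 2,132.92

2,133 rolls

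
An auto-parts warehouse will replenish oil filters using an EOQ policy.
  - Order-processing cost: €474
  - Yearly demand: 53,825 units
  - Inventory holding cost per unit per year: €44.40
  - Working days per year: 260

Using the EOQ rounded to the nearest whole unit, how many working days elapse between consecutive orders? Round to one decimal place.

2DS/H = 2·53,825·474/44.4 = 1,149,236.49
EOQ = √1,149,236.49 ≈ 1,072.02 → Q = 1,072 units
Cycle time = (working days × Q)/D = (260 × 1,072) / 53,825 = 5.178 days

5.2 days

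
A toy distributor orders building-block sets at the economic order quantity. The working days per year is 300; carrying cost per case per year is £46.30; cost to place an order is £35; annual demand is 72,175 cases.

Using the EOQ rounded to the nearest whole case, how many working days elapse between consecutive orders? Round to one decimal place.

1.4 days

EOQ = √(2DS/H) = √(2 × 72,175 × 35 / 46.3)
    = √(109,119.87) ≈ 330.33 → Q = 330 cases
Days between orders = 300 / (D/Q) = 300 / 218.712 ≈ 1.372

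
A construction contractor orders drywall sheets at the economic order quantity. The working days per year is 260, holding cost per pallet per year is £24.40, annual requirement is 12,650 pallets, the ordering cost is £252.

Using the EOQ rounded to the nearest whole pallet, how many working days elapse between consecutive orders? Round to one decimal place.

10.5 days

EOQ = √(2DS/H) = √(2 × 12,650 × 252 / 24.4)
    = √(261,295.08) ≈ 511.17 → Q = 511 pallets
T = Q/D × 260 days = 511/12,650 × 260 = 10.503 days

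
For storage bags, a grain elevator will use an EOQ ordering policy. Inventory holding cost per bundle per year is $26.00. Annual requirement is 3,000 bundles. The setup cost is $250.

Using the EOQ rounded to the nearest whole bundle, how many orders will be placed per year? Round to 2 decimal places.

Q* = √(2·D·S / H) = √(2·3,000·250 / 26) = √57,692.3 ≈ 240.19 → Q = 240
Orders per year = D/Q = 3,000 / 240 = 12.500

12.50 orders per year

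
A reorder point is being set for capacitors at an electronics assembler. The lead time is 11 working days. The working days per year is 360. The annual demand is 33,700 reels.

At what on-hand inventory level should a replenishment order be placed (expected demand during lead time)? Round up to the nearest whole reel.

Daily demand d = 33,700 / 360 = 93.611 reels/day
Demand during lead time = 93.611 × 11 = 1,029.72
Reorder point = 1,029.72 → round up

1,030 reels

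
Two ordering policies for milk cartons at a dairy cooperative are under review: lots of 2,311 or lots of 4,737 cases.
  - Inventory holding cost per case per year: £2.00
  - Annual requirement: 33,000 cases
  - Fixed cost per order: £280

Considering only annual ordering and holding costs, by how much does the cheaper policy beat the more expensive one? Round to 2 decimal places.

£378.33

TC(Q) = (D/Q)S + (Q/2)H
TC(2,311) = (33,000/2,311)×280 + (2,311/2)×2 = £6,309.27
TC(4,737) = (33,000/4,737)×280 + (4,737/2)×2 = £6,687.60
Cheaper: Q = 2,311.  Difference = £378.33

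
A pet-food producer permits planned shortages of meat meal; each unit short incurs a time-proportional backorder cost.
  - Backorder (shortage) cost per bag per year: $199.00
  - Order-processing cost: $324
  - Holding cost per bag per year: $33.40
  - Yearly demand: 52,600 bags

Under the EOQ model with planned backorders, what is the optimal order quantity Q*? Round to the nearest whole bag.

1,092 bags

Basic EOQ = √(2·52,600·324/33.4) = 1,010.199
Backorder adjustment √((H+b)/b) = √((33.4+199)/199) = 1.0807
Q* = 1,010.199 × 1.0807 ≈ 1,091.69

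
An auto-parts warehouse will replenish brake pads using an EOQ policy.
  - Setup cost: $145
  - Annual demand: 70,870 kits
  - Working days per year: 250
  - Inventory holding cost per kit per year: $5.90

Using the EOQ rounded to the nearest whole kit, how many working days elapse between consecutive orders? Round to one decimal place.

Q* = √(2·D·S / H) = √(2·70,870·145 / 5.9) = √3,483,440.7 ≈ 1,866.40 → Q = 1,866 kits
T = Q/D × 250 days = 1,866/70,870 × 250 = 6.582 days

6.6 days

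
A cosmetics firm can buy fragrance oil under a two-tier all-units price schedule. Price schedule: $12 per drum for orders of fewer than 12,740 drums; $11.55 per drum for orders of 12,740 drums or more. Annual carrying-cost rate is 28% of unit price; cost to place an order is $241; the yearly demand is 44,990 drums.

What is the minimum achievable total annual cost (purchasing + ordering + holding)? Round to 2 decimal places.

$541,086.15

H₁ = 28%×$12 = $3.3600;  H₂ = 28%×$11.55 = $3.2340
EOQ₁ = √(2×44,990×241/3.3600) = 2,540.46  (< 12,740, feasible at tier 1)
EOQ₂ = √(2×44,990×241/3.2340) = 2,589.47  (< 12,740 → use Q = 12,740 at tier-2 price)
TC(tier 1 (EOQ₁), Q≈2,540.5) = $548,415.94
TC(tier 2, Q≈12,740.0) = $541,086.15
Minimum at tier 2: $541,086.15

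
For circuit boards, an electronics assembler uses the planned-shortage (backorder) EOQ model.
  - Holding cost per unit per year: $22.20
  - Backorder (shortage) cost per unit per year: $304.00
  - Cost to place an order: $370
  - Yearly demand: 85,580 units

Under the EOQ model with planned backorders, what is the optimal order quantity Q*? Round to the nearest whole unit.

1,750 units

Q* = √(2DS/H) · √((H + b)/b)
   = √(2 × 85,580 × 370 / 22.2) · √((22.2 + 304) / 304)
   = 1,688.984 × 1.0359 ≈ 1,749.57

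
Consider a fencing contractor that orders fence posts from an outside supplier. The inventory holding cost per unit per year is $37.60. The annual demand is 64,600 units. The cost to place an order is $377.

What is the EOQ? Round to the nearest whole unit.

1,138 units

Q* = √(2·D·S / H) = √(2·64,600·377 / 37.6) = √1,295,436.2 ≈ 1,138.17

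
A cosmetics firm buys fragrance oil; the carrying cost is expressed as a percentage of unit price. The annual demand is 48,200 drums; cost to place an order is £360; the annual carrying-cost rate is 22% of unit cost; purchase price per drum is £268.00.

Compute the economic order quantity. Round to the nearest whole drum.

Holding cost per drum per year: H = 22% × £268 = £58.9600
Q* = √(2·D·S / H) = √(2·48,200·360 / 58.96) = √588,602.4 ≈ 767.20

767 drums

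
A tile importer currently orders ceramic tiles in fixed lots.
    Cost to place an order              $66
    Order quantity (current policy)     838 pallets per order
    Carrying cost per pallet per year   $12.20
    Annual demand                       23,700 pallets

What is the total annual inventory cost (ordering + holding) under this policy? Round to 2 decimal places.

Annual ordering cost = (D/Q)·S = (23,700/838) × 66 = $1,866.59
Annual holding cost  = (Q/2)·H = (838/2) × 12.2 = $5,111.80
Total = $1,866.59 + $5,111.80 = $6,978.39

$6,978.39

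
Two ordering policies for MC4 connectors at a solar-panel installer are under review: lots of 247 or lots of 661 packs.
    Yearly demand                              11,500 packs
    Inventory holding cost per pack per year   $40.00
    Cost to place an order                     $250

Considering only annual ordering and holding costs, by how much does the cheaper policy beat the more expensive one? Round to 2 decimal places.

For each Q, cost = (D/Q)·S + (Q/2)·H.
TC(247) = (11,500/247)×250 + (247/2)×40 = $16,579.68
TC(661) = (11,500/661)×250 + (661/2)×40 = $17,569.47
Cheaper: Q = 247.  Difference = $989.79

$989.79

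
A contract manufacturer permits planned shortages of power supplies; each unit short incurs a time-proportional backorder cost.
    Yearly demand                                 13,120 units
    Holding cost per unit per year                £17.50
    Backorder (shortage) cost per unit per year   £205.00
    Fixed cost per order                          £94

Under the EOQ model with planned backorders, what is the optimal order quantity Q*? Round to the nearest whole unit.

391 units

Q* = √(2DS/H) · √((H + b)/b)
   = √(2 × 13,120 × 94 / 17.5) · √((17.5 + 205) / 205)
   = 375.428 × 1.0418 ≈ 391.12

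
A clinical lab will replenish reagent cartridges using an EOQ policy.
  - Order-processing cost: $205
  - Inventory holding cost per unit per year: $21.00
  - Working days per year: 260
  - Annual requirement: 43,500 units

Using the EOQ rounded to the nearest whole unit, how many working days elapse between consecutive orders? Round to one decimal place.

5.5 days

Q* = √(2·D·S / H) = √(2·43,500·205 / 21) = √849,285.7 ≈ 921.57 → Q = 922 units
Cycle time = (working days × Q)/D = (260 × 922) / 43,500 = 5.511 days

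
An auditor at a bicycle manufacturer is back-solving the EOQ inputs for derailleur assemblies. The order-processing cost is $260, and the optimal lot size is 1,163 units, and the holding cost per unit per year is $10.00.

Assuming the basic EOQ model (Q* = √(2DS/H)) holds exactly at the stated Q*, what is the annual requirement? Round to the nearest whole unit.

26,011 units per year

EOQ relation: Q² = 2DS/H, so rearrange for the unknown.
D = Q²H / (2S) = 1,163² × 10 / (2 × 260) = 26,010.94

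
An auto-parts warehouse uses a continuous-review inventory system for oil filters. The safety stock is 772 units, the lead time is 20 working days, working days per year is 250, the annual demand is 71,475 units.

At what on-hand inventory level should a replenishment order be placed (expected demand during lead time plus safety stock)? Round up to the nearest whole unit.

6,490 units

Daily demand d = 71,475 / 250 = 285.900 units/day
Demand during lead time = 285.900 × 20 = 5,718.00
Reorder point = 5,718.00 + 772 = 6,490.00 → round up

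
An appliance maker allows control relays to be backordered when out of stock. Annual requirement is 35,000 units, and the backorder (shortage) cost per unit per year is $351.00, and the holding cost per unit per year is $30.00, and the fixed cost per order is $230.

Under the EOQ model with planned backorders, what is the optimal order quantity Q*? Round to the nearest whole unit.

Basic EOQ = √(2·35,000·230/30) = 732.575
Backorder adjustment √((H+b)/b) = √((30+351)/351) = 1.0419
Q* = 732.575 × 1.0419 ≈ 763.24

763 units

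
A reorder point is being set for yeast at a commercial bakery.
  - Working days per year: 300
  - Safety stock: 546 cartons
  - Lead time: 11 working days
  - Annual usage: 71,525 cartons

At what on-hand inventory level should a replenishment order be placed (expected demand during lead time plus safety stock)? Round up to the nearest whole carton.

Daily demand d = 71,525 / 300 = 238.417 cartons/day
Demand during lead time = 238.417 × 11 = 2,622.58
Reorder point = 2,622.58 + 546 = 3,168.58 → round up

3,169 cartons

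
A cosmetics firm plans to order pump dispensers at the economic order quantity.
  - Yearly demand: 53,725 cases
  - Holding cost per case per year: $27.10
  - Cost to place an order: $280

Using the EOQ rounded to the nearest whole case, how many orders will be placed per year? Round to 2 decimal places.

50.97 orders per year

2DS/H = 2·53,725·280/27.1 = 1,110,184.50
EOQ = √1,110,184.50 ≈ 1,053.65 → Q = 1,054
N = D/Q = 53,725/1,054 ≈ 50.972 orders/yr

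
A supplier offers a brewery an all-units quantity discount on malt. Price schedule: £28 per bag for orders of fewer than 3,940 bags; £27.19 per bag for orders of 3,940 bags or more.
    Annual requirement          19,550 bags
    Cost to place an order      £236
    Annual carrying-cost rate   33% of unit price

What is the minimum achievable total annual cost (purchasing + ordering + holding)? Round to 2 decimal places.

£550,411.73

H₁ = 33%×£28 = £9.2400;  H₂ = 33%×£27.19 = £8.9727
EOQ₁ = √(2×19,550×236/9.2400) = 999.33  (< 3,940, feasible at tier 1)
EOQ₂ = √(2×19,550×236/8.9727) = 1,014.10  (< 3,940 → use Q = 3,940 at tier-2 price)
TC(tier 1 (EOQ₁), Q≈999.3) = £556,633.80
TC(tier 2, Q≈3,940.0) = £550,411.73
Minimum at tier 2: £550,411.73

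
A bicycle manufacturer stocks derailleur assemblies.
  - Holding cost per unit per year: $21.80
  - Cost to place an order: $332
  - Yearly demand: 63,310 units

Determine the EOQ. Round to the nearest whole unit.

1,389 units

2DS/H = 2·63,310·332/21.8 = 1,928,341.28
EOQ = √1,928,341.28 ≈ 1,388.65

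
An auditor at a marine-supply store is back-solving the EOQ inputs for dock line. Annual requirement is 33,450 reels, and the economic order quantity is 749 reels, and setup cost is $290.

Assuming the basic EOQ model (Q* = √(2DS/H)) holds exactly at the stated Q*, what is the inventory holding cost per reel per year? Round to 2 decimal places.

$34.58

Since Q* = (2DS/H)^½, squaring gives Q*²·H = 2DS.
H = 2DS / Q² = 2 × 33,450 × 290 / 749² = 34.5828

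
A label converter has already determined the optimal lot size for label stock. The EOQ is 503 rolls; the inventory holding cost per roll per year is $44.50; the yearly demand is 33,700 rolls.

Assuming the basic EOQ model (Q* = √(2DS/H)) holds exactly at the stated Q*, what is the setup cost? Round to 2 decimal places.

From Q* = √(2DS/H) ⇒ Q*² = 2DS/H.
S = Q²H / (2D) = 503² × 44.5 / (2 × 33,700) = 167.0460

$167.05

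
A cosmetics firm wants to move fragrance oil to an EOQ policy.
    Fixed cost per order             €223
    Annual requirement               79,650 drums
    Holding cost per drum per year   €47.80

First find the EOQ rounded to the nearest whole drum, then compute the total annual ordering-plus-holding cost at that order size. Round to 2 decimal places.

€41,207.31

Q* = √(2·D·S / H) = √(2·79,650·223 / 47.8) = √743,177.8 ≈ 862.08 → Q = 862 drums
Orders/yr = 79,650/862 = 92.401; ordering cost = 92.401 × €223 = €20,605.51
Average inventory = 862/2 = 431; holding cost = 431 × €47.8 = €20,601.80
Total = €20,605.51 + €20,601.80 = €41,207.31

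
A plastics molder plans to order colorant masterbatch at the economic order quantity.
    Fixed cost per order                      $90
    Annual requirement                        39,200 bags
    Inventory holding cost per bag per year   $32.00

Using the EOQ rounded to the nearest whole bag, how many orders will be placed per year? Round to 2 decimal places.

83.40 orders per year

Optimal lot size Q* = (2 × 39,200 × $90 / $32)^½ ≈ 469.57 → Q = 470
Orders per year = D/Q = 39,200 / 470 = 83.404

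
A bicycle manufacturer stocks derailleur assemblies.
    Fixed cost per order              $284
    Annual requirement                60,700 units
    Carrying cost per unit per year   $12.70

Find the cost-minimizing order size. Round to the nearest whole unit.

1,648 units

2DS/H = 2·60,700·284/12.7 = 2,714,771.65
EOQ = √2,714,771.65 ≈ 1,647.66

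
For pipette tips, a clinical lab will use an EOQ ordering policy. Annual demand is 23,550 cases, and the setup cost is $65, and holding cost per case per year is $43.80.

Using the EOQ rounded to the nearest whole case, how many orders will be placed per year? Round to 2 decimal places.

EOQ = √(2DS/H) = √(2 × 23,550 × 65 / 43.8)
    = √(69,897.26) ≈ 264.38 → Q = 264
N = D/Q = 23,550/264 ≈ 89.205 orders/yr

89.20 orders per year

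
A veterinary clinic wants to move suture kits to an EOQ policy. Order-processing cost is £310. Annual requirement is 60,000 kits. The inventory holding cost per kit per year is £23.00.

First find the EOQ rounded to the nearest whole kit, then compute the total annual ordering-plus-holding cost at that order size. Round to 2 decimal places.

£29,250.64

EOQ = √(2DS/H) = √(2 × 60,000 × 310 / 23)
    = √(1,617,391.30) ≈ 1,271.77 → Q = 1,272 kits
Orders/yr = 60,000/1,272 = 47.170; ordering cost = 47.170 × £310 = £14,622.64
Average inventory = 1,272/2 = 636; holding cost = 636 × £23 = £14,628.00
Total = £14,622.64 + £14,628.00 = £29,250.64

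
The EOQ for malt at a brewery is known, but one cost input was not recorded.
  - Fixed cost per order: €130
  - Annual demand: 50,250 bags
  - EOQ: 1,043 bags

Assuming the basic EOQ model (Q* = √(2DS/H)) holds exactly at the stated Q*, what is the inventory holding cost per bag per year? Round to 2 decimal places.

Since Q* = (2DS/H)^½, squaring gives Q*²·H = 2DS.
H = 2DS / Q² = 2 × 50,250 × 130 / 1,043² = 12.0099

€12.01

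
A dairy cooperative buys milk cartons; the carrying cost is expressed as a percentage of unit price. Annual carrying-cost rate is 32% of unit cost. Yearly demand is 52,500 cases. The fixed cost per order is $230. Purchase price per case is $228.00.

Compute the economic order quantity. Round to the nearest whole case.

Holding cost per case per year: H = 32% × $228 = $72.9600
Q* = √(2·D·S / H) = √(2·52,500·230 / 72.96) = √331,003.3 ≈ 575.33

575 cases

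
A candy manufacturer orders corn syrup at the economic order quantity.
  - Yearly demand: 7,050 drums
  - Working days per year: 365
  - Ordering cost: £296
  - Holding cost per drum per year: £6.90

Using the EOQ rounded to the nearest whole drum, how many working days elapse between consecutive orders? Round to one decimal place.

40.3 days

Q* = √(2·D·S / H) = √(2·7,050·296 / 6.9) = √604,869.6 ≈ 777.73 → Q = 778 drums
Days between orders = 365 / (D/Q) = 365 / 9.062 ≈ 40.279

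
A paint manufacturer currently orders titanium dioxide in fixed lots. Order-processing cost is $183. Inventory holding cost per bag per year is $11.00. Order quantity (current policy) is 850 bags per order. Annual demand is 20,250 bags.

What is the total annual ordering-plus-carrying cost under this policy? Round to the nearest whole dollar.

Annual ordering cost = (D/Q)·S = (20,250/850) × 183 = $4,359.71
Annual holding cost  = (Q/2)·H = (850/2) × 11 = $4,675.00
Total = $4,359.71 + $4,675.00 = $9,034.71

$9,035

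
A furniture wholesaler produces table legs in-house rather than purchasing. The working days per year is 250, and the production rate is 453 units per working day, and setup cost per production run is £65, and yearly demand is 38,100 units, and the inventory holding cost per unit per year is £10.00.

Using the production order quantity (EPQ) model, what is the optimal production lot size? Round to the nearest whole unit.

864 units

d = 38,100/250 = 152.4000 units/day;  effective holding cost H(1 − d/p) = 10·(1 − 152.4000/453) = 6.63576
Q* = √(2DS / H_eff) = √(2·38,100·65 / 6.63576) ≈ 863.95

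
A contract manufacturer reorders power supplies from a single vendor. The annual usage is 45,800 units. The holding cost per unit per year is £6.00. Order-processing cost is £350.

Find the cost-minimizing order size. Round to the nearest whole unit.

2,312 units

2DS/H = 2·45,800·350/6 = 5,343,333.33
EOQ = √5,343,333.33 ≈ 2,311.57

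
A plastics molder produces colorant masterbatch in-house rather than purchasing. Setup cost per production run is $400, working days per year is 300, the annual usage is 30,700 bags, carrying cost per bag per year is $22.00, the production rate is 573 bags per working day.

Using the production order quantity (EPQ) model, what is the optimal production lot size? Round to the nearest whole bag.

1,166 bags

Daily demand d = 30,700/300 = 102.333; p = 573; 1 − d/p = 0.82141
EPQ = √(2DS / (H(1 − d/p)))
    = √(2 × 30,700 × 400 / (22 × 0.82141)) ≈ 1,165.80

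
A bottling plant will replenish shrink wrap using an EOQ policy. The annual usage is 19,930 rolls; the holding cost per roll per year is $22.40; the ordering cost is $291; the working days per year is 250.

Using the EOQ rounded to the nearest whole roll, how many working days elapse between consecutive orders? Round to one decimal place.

9.0 days

Optimal lot size Q* = (2 × 19,930 × $291 / $22.4)^½ ≈ 719.60 → Q = 720 rolls
Days between orders = 250 / (D/Q) = 250 / 27.681 ≈ 9.032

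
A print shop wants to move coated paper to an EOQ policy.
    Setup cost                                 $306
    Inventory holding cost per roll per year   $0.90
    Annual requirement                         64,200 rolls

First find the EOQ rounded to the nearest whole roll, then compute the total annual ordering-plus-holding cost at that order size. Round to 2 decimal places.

$5,946.54

Optimal lot size Q* = (2 × 64,200 × $306 / $0.9)^½ ≈ 6,607.27 → Q = 6,607 rolls
Orders/yr = 64,200/6,607 = 9.717; ordering cost = 9.717 × $306 = $2,973.39
Average inventory = 6,607/2 = 3303.5; holding cost = 3303.5 × $0.9 = $2,973.15
Total = $2,973.39 + $2,973.15 = $5,946.54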